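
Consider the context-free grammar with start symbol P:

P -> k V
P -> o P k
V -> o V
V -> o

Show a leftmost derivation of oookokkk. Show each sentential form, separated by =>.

P=>oPk=>ooPkk=>oooPkkk=>oookVkkk=>oookokkk

P => oPk   [P -> o P k]
oPk => ooPkk   [P -> o P k]
ooPkk => oooPkkk   [P -> o P k]
oooPkkk => oookVkkk   [P -> k V]
oookVkkk => oookokkk   [V -> o]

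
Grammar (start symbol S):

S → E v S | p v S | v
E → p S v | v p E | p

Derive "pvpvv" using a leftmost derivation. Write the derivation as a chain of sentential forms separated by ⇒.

S ⇒ pvS ⇒ pvpvS ⇒ pvpvv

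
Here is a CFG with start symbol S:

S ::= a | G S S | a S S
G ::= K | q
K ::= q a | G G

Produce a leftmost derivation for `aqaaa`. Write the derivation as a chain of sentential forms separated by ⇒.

S ⇒ aSS ⇒ aGSSS ⇒ aqSSS ⇒ aqaSS ⇒ aqaaS ⇒ aqaaa

S ⇒ aSS   [S ::= a S S]
aSS ⇒ aGSSS   [S ::= G S S]
aGSSS ⇒ aqSSS   [G ::= q]
aqSSS ⇒ aqaSS   [S ::= a]
aqaSS ⇒ aqaaS   [S ::= a]
aqaaS ⇒ aqaaa   [S ::= a]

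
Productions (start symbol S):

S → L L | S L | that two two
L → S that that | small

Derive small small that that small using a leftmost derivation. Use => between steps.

S => L L => S that that L => L L that that L => small L that that L => small small that that L => small small that that small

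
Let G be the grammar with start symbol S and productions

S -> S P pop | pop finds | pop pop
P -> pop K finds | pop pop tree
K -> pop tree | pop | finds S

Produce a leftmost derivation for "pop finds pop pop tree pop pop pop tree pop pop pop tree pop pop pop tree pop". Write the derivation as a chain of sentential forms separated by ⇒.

S ⇒ S P pop   [S -> S P pop]
S P pop ⇒ S P pop P pop   [S -> S P pop]
S P pop P pop ⇒ S P pop P pop P pop   [S -> S P pop]
S P pop P pop P pop ⇒ S P pop P pop P pop P pop   [S -> S P pop]
S P pop P pop P pop P pop ⇒ pop finds P pop P pop P pop P pop   [S -> pop finds]
pop finds P pop P pop P pop P pop ⇒ pop finds pop pop tree pop P pop P pop P pop   [P -> pop pop tree]
pop finds pop pop tree pop P pop P pop P pop ⇒ pop finds pop pop tree pop pop pop tree pop P pop P pop   [P -> pop pop tree]
pop finds pop pop tree pop pop pop tree pop P pop P pop ⇒ pop finds pop pop tree pop pop pop tree pop pop pop tree pop P pop   [P -> pop pop tree]
pop finds pop pop tree pop pop pop tree pop pop pop tree pop P pop ⇒ pop finds pop pop tree pop pop pop tree pop pop pop tree pop pop pop tree pop   [P -> pop pop tree]

S ⇒ S P pop ⇒ S P pop P pop ⇒ S P pop P pop P pop ⇒ S P pop P pop P pop P pop ⇒ pop finds P pop P pop P pop P pop ⇒ pop finds pop pop tree pop P pop P pop P pop ⇒ pop finds pop pop tree pop pop pop tree pop P pop P pop ⇒ pop finds pop pop tree pop pop pop tree pop pop pop tree pop P pop ⇒ pop finds pop pop tree pop pop pop tree pop pop pop tree pop pop pop tree pop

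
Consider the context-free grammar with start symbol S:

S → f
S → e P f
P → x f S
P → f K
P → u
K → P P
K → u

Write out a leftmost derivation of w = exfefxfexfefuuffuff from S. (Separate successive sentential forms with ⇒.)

S ⇒ ePf   [S → e P f]
ePf ⇒ exfSf   [P → x f S]
exfSf ⇒ exfePff   [S → e P f]
exfePff ⇒ exfefKff   [P → f K]
exfefKff ⇒ exfefPPff   [K → P P]
exfefPPff ⇒ exfefxfSPff   [P → x f S]
exfefxfSPff ⇒ exfefxfePfPff   [S → e P f]
exfefxfePfPff ⇒ exfefxfexfSfPff   [P → x f S]
exfefxfexfSfPff ⇒ exfefxfexfePffPff   [S → e P f]
exfefxfexfePffPff ⇒ exfefxfexfefKffPff   [P → f K]
exfefxfexfefKffPff ⇒ exfefxfexfefPPffPff   [K → P P]
exfefxfexfefPPffPff ⇒ exfefxfexfefuPffPff   [P → u]
exfefxfexfefuPffPff ⇒ exfefxfexfefuuffPff   [P → u]
exfefxfexfefuuffPff ⇒ exfefxfexfefuuffuff   [P → u]

S ⇒ ePf ⇒ exfSf ⇒ exfePff ⇒ exfefKff ⇒ exfefPPff ⇒ exfefxfSPff ⇒ exfefxfePfPff ⇒ exfefxfexfSfPff ⇒ exfefxfexfePffPff ⇒ exfefxfexfefKffPff ⇒ exfefxfexfefPPffPff ⇒ exfefxfexfefuPffPff ⇒ exfefxfexfefuuffPff ⇒ exfefxfexfefuuffuff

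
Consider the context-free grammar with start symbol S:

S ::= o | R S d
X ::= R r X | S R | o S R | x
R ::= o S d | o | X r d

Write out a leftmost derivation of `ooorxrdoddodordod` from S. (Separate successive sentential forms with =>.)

S => RSd => XrdSd => oSRrdSd => oRSdRrdSd => ooSdSdRrdSd => ooRSddSdRrdSd => ooXrdSddSdRrdSd => ooRrXrdSddSdRrdSd => ooorXrdSddSdRrdSd => ooorxrdSddSdRrdSd => ooorxrdoddSdRrdSd => ooorxrdoddodRrdSd => ooorxrdoddodordSd => ooorxrdoddodordod

S => RSd   [S ::= R S d]
RSd => XrdSd   [R ::= X r d]
XrdSd => oSRrdSd   [X ::= o S R]
oSRrdSd => oRSdRrdSd   [S ::= R S d]
oRSdRrdSd => ooSdSdRrdSd   [R ::= o S d]
ooSdSdRrdSd => ooRSddSdRrdSd   [S ::= R S d]
ooRSddSdRrdSd => ooXrdSddSdRrdSd   [R ::= X r d]
ooXrdSddSdRrdSd => ooRrXrdSddSdRrdSd   [X ::= R r X]
ooRrXrdSddSdRrdSd => ooorXrdSddSdRrdSd   [R ::= o]
ooorXrdSddSdRrdSd => ooorxrdSddSdRrdSd   [X ::= x]
ooorxrdSddSdRrdSd => ooorxrdoddSdRrdSd   [S ::= o]
ooorxrdoddSdRrdSd => ooorxrdoddodRrdSd   [S ::= o]
ooorxrdoddodRrdSd => ooorxrdoddodordSd   [R ::= o]
ooorxrdoddodordSd => ooorxrdoddodordod   [S ::= o]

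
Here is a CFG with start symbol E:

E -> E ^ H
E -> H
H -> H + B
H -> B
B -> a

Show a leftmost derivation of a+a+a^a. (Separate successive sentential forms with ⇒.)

E ⇒ E^H   [E -> E ^ H]
E^H ⇒ H^H   [E -> H]
H^H ⇒ H+B^H   [H -> H + B]
H+B^H ⇒ H+B+B^H   [H -> H + B]
H+B+B^H ⇒ B+B+B^H   [H -> B]
B+B+B^H ⇒ a+B+B^H   [B -> a]
a+B+B^H ⇒ a+a+B^H   [B -> a]
a+a+B^H ⇒ a+a+a^H   [B -> a]
a+a+a^H ⇒ a+a+a^B   [H -> B]
a+a+a^B ⇒ a+a+a^a   [B -> a]

E ⇒ E^H ⇒ H^H ⇒ H+B^H ⇒ H+B+B^H ⇒ B+B+B^H ⇒ a+B+B^H ⇒ a+a+B^H ⇒ a+a+a^H ⇒ a+a+a^B ⇒ a+a+a^a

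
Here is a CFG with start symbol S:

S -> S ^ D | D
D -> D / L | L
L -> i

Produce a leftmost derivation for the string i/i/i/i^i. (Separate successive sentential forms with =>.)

S => S^D => D^D => D/L^D => D/L/L^D => D/L/L/L^D => L/L/L/L^D => i/L/L/L^D => i/i/L/L^D => i/i/i/L^D => i/i/i/i^D => i/i/i/i^L => i/i/i/i^i

S => S^D   [S -> S ^ D]
S^D => D^D   [S -> D]
D^D => D/L^D   [D -> D / L]
D/L^D => D/L/L^D   [D -> D / L]
D/L/L^D => D/L/L/L^D   [D -> D / L]
D/L/L/L^D => L/L/L/L^D   [D -> L]
L/L/L/L^D => i/L/L/L^D   [L -> i]
i/L/L/L^D => i/i/L/L^D   [L -> i]
i/i/L/L^D => i/i/i/L^D   [L -> i]
i/i/i/L^D => i/i/i/i^D   [L -> i]
i/i/i/i^D => i/i/i/i^L   [D -> L]
i/i/i/i^L => i/i/i/i^i   [L -> i]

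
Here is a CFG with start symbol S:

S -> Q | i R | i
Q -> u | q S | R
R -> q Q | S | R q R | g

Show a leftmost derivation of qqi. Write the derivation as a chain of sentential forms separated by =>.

S => Q => R => qQ => qqS => qqi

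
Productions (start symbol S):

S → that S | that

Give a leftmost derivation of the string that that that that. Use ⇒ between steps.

S ⇒ that S ⇒ that that S ⇒ that that that S ⇒ that that that that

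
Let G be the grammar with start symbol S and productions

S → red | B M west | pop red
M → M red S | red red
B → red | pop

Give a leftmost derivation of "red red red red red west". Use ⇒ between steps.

S ⇒ B M west   [S → B M west]
B M west ⇒ red M west   [B → red]
red M west ⇒ red M red S west   [M → M red S]
red M red S west ⇒ red red red red S west   [M → red red]
red red red red S west ⇒ red red red red red west   [S → red]

S ⇒ B M west ⇒ red M west ⇒ red M red S west ⇒ red red red red S west ⇒ red red red red red west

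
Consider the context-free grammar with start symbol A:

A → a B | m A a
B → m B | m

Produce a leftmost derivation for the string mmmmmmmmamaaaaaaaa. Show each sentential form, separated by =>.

A=>mAa=>mmAaa=>mmmAaaa=>mmmmAaaaa=>mmmmmAaaaaa=>mmmmmmAaaaaaa=>mmmmmmmAaaaaaaa=>mmmmmmmmAaaaaaaaa=>mmmmmmmmaBaaaaaaaa=>mmmmmmmmamaaaaaaaa

A => mAa   [A → m A a]
mAa => mmAaa   [A → m A a]
mmAaa => mmmAaaa   [A → m A a]
mmmAaaa => mmmmAaaaa   [A → m A a]
mmmmAaaaa => mmmmmAaaaaa   [A → m A a]
mmmmmAaaaaa => mmmmmmAaaaaaa   [A → m A a]
mmmmmmAaaaaaa => mmmmmmmAaaaaaaa   [A → m A a]
mmmmmmmAaaaaaaa => mmmmmmmmAaaaaaaaa   [A → m A a]
mmmmmmmmAaaaaaaaa => mmmmmmmmaBaaaaaaaa   [A → a B]
mmmmmmmmaBaaaaaaaa => mmmmmmmmamaaaaaaaa   [B → m]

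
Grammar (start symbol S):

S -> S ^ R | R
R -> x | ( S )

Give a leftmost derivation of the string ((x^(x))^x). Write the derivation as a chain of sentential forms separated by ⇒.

S ⇒ R ⇒ (S) ⇒ (S^R) ⇒ (R^R) ⇒ ((S)^R) ⇒ ((S^R)^R) ⇒ ((R^R)^R) ⇒ ((x^R)^R) ⇒ ((x^(S))^R) ⇒ ((x^(R))^R) ⇒ ((x^(x))^R) ⇒ ((x^(x))^x)

S ⇒ R   [S -> R]
R ⇒ (S)   [R -> ( S )]
(S) ⇒ (S^R)   [S -> S ^ R]
(S^R) ⇒ (R^R)   [S -> R]
(R^R) ⇒ ((S)^R)   [R -> ( S )]
((S)^R) ⇒ ((S^R)^R)   [S -> S ^ R]
((S^R)^R) ⇒ ((R^R)^R)   [S -> R]
((R^R)^R) ⇒ ((x^R)^R)   [R -> x]
((x^R)^R) ⇒ ((x^(S))^R)   [R -> ( S )]
((x^(S))^R) ⇒ ((x^(R))^R)   [S -> R]
((x^(R))^R) ⇒ ((x^(x))^R)   [R -> x]
((x^(x))^R) ⇒ ((x^(x))^x)   [R -> x]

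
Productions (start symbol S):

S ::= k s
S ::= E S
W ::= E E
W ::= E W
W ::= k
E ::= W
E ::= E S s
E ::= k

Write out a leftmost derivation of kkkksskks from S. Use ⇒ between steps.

S ⇒ ES   [S ::= E S]
ES ⇒ ESsS   [E ::= E S s]
ESsS ⇒ kSsS   [E ::= k]
kSsS ⇒ kESsS   [S ::= E S]
kESsS ⇒ kkSsS   [E ::= k]
kkSsS ⇒ kkESsS   [S ::= E S]
kkESsS ⇒ kkWSsS   [E ::= W]
kkWSsS ⇒ kkkSsS   [W ::= k]
kkkSsS ⇒ kkkkssS   [S ::= k s]
kkkkssS ⇒ kkkkssES   [S ::= E S]
kkkkssES ⇒ kkkksskS   [E ::= k]
kkkksskS ⇒ kkkksskks   [S ::= k s]

S ⇒ ES ⇒ ESsS ⇒ kSsS ⇒ kESsS ⇒ kkSsS ⇒ kkESsS ⇒ kkWSsS ⇒ kkkSsS ⇒ kkkkssS ⇒ kkkkssES ⇒ kkkksskS ⇒ kkkksskks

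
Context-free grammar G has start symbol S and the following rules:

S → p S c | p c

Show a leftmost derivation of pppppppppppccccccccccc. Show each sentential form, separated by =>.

S=>pSc=>ppScc=>pppSccc=>ppppScccc=>pppppSccccc=>ppppppScccccc=>pppppppSccccccc=>ppppppppScccccccc=>pppppppppSccccccccc=>ppppppppppScccccccccc=>pppppppppppccccccccccc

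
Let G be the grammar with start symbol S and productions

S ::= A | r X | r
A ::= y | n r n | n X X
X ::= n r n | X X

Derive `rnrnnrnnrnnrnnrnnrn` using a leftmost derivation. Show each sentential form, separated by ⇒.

S ⇒ rX   [S ::= r X]
rX ⇒ rXX   [X ::= X X]
rXX ⇒ rXXX   [X ::= X X]
rXXX ⇒ rXXXX   [X ::= X X]
rXXXX ⇒ rXXXXX   [X ::= X X]
rXXXXX ⇒ rXXXXXX   [X ::= X X]
rXXXXXX ⇒ rnrnXXXXX   [X ::= n r n]
rnrnXXXXX ⇒ rnrnnrnXXXX   [X ::= n r n]
rnrnnrnXXXX ⇒ rnrnnrnnrnXXX   [X ::= n r n]
rnrnnrnnrnXXX ⇒ rnrnnrnnrnnrnXX   [X ::= n r n]
rnrnnrnnrnnrnXX ⇒ rnrnnrnnrnnrnnrnX   [X ::= n r n]
rnrnnrnnrnnrnnrnX ⇒ rnrnnrnnrnnrnnrnnrn   [X ::= n r n]

S⇒rX⇒rXX⇒rXXX⇒rXXXX⇒rXXXXX⇒rXXXXXX⇒rnrnXXXXX⇒rnrnnrnXXXX⇒rnrnnrnnrnXXX⇒rnrnnrnnrnnrnXX⇒rnrnnrnnrnnrnnrnX⇒rnrnnrnnrnnrnnrnnrn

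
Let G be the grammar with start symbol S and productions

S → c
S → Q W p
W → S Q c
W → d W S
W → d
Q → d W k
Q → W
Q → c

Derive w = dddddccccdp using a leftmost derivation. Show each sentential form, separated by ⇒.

S ⇒ QWp ⇒ WWp ⇒ dWSWp ⇒ ddWSSWp ⇒ dddWSSSWp ⇒ ddddWSSSSWp ⇒ dddddSSSSWp ⇒ dddddcSSSWp ⇒ dddddccSSWp ⇒ dddddcccSWp ⇒ dddddccccWp ⇒ dddddccccdp

S ⇒ QWp   [S → Q W p]
QWp ⇒ WWp   [Q → W]
WWp ⇒ dWSWp   [W → d W S]
dWSWp ⇒ ddWSSWp   [W → d W S]
ddWSSWp ⇒ dddWSSSWp   [W → d W S]
dddWSSSWp ⇒ ddddWSSSSWp   [W → d W S]
ddddWSSSSWp ⇒ dddddSSSSWp   [W → d]
dddddSSSSWp ⇒ dddddcSSSWp   [S → c]
dddddcSSSWp ⇒ dddddccSSWp   [S → c]
dddddccSSWp ⇒ dddddcccSWp   [S → c]
dddddcccSWp ⇒ dddddccccWp   [S → c]
dddddccccWp ⇒ dddddccccdp   [W → d]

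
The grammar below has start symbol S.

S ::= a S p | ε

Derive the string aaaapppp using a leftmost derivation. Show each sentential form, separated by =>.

S=>aSp=>aaSpp=>aaaSppp=>aaaaSpppp=>aaaapppp

S => aSp   [S ::= a S p]
aSp => aaSpp   [S ::= a S p]
aaSpp => aaaSppp   [S ::= a S p]
aaaSppp => aaaaSpppp   [S ::= a S p]
aaaaSpppp => aaaapppp   [S ::= ε]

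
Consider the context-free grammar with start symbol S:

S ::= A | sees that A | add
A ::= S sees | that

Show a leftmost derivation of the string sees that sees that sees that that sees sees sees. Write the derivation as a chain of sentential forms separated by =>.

S => sees that A => sees that S sees => sees that A sees => sees that S sees sees => sees that sees that A sees sees => sees that sees that S sees sees sees => sees that sees that sees that A sees sees sees => sees that sees that sees that that sees sees sees

S => sees that A   [S ::= sees that A]
sees that A => sees that S sees   [A ::= S sees]
sees that S sees => sees that A sees   [S ::= A]
sees that A sees => sees that S sees sees   [A ::= S sees]
sees that S sees sees => sees that sees that A sees sees   [S ::= sees that A]
sees that sees that A sees sees => sees that sees that S sees sees sees   [A ::= S sees]
sees that sees that S sees sees sees => sees that sees that sees that A sees sees sees   [S ::= sees that A]
sees that sees that sees that A sees sees sees => sees that sees that sees that that sees sees sees   [A ::= that]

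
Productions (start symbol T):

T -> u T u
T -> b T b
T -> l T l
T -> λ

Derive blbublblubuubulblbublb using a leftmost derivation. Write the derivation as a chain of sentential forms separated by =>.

T => bTb   [T -> b T b]
bTb => blTlb   [T -> l T l]
blTlb => blbTblb   [T -> b T b]
blbTblb => blbuTublb   [T -> u T u]
blbuTublb => blbubTbublb   [T -> b T b]
blbubTbublb => blbublTlbublb   [T -> l T l]
blbublTlbublb => blbublbTblbublb   [T -> b T b]
blbublbTblbublb => blbublblTlblbublb   [T -> l T l]
blbublblTlblbublb => blbublbluTulblbublb   [T -> u T u]
blbublbluTulblbublb => blbublblubTbulblbublb   [T -> b T b]
blbublblubTbulblbublb => blbublblubuTubulblbublb   [T -> u T u]
blbublblubuTubulblbublb => blbublblubuubulblbublb   [T -> λ]

T => bTb => blTlb => blbTblb => blbuTublb => blbubTbublb => blbublTlbublb => blbublbTblbublb => blbublblTlblbublb => blbublbluTulblbublb => blbublblubTbulblbublb => blbublblubuTubulblbublb => blbublblubuubulblbublb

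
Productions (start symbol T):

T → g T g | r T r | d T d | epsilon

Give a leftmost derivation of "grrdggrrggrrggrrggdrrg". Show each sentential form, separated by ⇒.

T ⇒ gTg ⇒ grTrg ⇒ grrTrrg ⇒ grrdTdrrg ⇒ grrdgTgdrrg ⇒ grrdggTggdrrg ⇒ grrdggrTrggdrrg ⇒ grrdggrrTrrggdrrg ⇒ grrdggrrgTgrrggdrrg ⇒ grrdggrrggTggrrggdrrg ⇒ grrdggrrggrTrggrrggdrrg ⇒ grrdggrrggrrggrrggdrrg

T ⇒ gTg   [T → g T g]
gTg ⇒ grTrg   [T → r T r]
grTrg ⇒ grrTrrg   [T → r T r]
grrTrrg ⇒ grrdTdrrg   [T → d T d]
grrdTdrrg ⇒ grrdgTgdrrg   [T → g T g]
grrdgTgdrrg ⇒ grrdggTggdrrg   [T → g T g]
grrdggTggdrrg ⇒ grrdggrTrggdrrg   [T → r T r]
grrdggrTrggdrrg ⇒ grrdggrrTrrggdrrg   [T → r T r]
grrdggrrTrrggdrrg ⇒ grrdggrrgTgrrggdrrg   [T → g T g]
grrdggrrgTgrrggdrrg ⇒ grrdggrrggTggrrggdrrg   [T → g T g]
grrdggrrggTggrrggdrrg ⇒ grrdggrrggrTrggrrggdrrg   [T → r T r]
grrdggrrggrTrggrrggdrrg ⇒ grrdggrrggrrggrrggdrrg   [T → epsilon]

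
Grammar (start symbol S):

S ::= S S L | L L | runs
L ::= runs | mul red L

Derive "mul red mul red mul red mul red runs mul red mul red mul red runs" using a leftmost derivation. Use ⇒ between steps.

S ⇒ L L ⇒ mul red L L ⇒ mul red mul red L L ⇒ mul red mul red mul red L L ⇒ mul red mul red mul red mul red L L ⇒ mul red mul red mul red mul red runs L ⇒ mul red mul red mul red mul red runs mul red L ⇒ mul red mul red mul red mul red runs mul red mul red L ⇒ mul red mul red mul red mul red runs mul red mul red mul red L ⇒ mul red mul red mul red mul red runs mul red mul red mul red runs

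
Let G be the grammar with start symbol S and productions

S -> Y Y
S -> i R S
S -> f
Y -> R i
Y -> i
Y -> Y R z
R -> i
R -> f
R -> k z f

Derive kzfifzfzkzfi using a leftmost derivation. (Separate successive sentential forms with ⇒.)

S ⇒ YY ⇒ YRzY ⇒ YRzRzY ⇒ RiRzRzY ⇒ kzfiRzRzY ⇒ kzfifzRzY ⇒ kzfifzfzY ⇒ kzfifzfzRi ⇒ kzfifzfzkzfi

S ⇒ YY   [S -> Y Y]
YY ⇒ YRzY   [Y -> Y R z]
YRzY ⇒ YRzRzY   [Y -> Y R z]
YRzRzY ⇒ RiRzRzY   [Y -> R i]
RiRzRzY ⇒ kzfiRzRzY   [R -> k z f]
kzfiRzRzY ⇒ kzfifzRzY   [R -> f]
kzfifzRzY ⇒ kzfifzfzY   [R -> f]
kzfifzfzY ⇒ kzfifzfzRi   [Y -> R i]
kzfifzfzRi ⇒ kzfifzfzkzfi   [R -> k z f]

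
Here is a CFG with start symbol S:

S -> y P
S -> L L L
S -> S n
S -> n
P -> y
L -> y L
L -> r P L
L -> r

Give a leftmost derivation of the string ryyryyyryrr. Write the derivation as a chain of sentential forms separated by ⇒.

S ⇒ LLL ⇒ rPLLL ⇒ ryLLL ⇒ ryyLLL ⇒ ryyrLL ⇒ ryyryLL ⇒ ryyryyLL ⇒ ryyryyyLL ⇒ ryyryyyrPLL ⇒ ryyryyyryLL ⇒ ryyryyyryrL ⇒ ryyryyyryrr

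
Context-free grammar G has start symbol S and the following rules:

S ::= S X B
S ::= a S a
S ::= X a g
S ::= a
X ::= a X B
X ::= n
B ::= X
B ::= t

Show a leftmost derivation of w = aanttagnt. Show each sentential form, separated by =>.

S => SXB => XagXB => aXBagXB => aaXBBagXB => aanBBagXB => aantBagXB => aanttagXB => aanttagnB => aanttagnt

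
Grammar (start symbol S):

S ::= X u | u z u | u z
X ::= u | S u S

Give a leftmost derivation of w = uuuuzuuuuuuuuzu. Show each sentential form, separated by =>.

S => Xu => SuSu => XuuSu => SuSuuSu => XuuSuuSu => SuSuuSuuSu => XuuSuuSuuSu => uuuSuuSuuSu => uuuuzuuuSuuSu => uuuuzuuuXuuuSu => uuuuzuuuuuuuSu => uuuuzuuuuuuuuzu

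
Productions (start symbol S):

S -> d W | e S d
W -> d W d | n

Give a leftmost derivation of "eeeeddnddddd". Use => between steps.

S=>eSd=>eeSdd=>eeeSddd=>eeeeSdddd=>eeeedWdddd=>eeeeddWddddd=>eeeeddnddddd

S => eSd   [S -> e S d]
eSd => eeSdd   [S -> e S d]
eeSdd => eeeSddd   [S -> e S d]
eeeSddd => eeeeSdddd   [S -> e S d]
eeeeSdddd => eeeedWdddd   [S -> d W]
eeeedWdddd => eeeeddWddddd   [W -> d W d]
eeeeddWddddd => eeeeddnddddd   [W -> n]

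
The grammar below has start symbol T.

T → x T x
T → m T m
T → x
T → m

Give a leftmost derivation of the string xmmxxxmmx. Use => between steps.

T => xTx   [T → x T x]
xTx => xmTmx   [T → m T m]
xmTmx => xmmTmmx   [T → m T m]
xmmTmmx => xmmxTxmmx   [T → x T x]
xmmxTxmmx => xmmxxxmmx   [T → x]

T => xTx => xmTmx => xmmTmmx => xmmxTxmmx => xmmxxxmmx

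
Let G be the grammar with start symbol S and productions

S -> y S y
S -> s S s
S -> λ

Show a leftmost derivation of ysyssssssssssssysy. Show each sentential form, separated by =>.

S => ySy => ysSsy => ysySysy => ysysSsysy => ysyssSssysy => ysysssSsssysy => ysyssssSssssysy => ysysssssSsssssysy => ysyssssssSssssssysy => ysyssssssssssssysy

S => ySy   [S -> y S y]
ySy => ysSsy   [S -> s S s]
ysSsy => ysySysy   [S -> y S y]
ysySysy => ysysSsysy   [S -> s S s]
ysysSsysy => ysyssSssysy   [S -> s S s]
ysyssSssysy => ysysssSsssysy   [S -> s S s]
ysysssSsssysy => ysyssssSssssysy   [S -> s S s]
ysyssssSssssysy => ysysssssSsssssysy   [S -> s S s]
ysysssssSsssssysy => ysyssssssSssssssysy   [S -> s S s]
ysyssssssSssssssysy => ysyssssssssssssysy   [S -> λ]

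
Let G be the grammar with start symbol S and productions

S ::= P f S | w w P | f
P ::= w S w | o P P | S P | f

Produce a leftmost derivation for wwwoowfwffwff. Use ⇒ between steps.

S ⇒ PfS ⇒ wSwfS ⇒ wwwPwfS ⇒ wwwoPPwfS ⇒ wwwooPPPwfS ⇒ wwwoowSwPPwfS ⇒ wwwoowfwPPwfS ⇒ wwwoowfwfPwfS ⇒ wwwoowfwffwfS ⇒ wwwoowfwffwff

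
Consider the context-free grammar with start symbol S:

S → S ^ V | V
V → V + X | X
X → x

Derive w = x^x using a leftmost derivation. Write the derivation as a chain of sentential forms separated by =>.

S => S^V => V^V => X^V => x^V => x^X => x^x

S => S^V   [S → S ^ V]
S^V => V^V   [S → V]
V^V => X^V   [V → X]
X^V => x^V   [X → x]
x^V => x^X   [V → X]
x^X => x^x   [X → x]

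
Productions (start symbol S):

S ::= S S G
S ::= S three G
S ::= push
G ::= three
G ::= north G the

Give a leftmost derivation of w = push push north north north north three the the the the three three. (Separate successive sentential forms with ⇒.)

S ⇒ S three G ⇒ S S G three G ⇒ push S G three G ⇒ push push G three G ⇒ push push north G the three G ⇒ push push north north G the the three G ⇒ push push north north north G the the the three G ⇒ push push north north north north G the the the the three G ⇒ push push north north north north three the the the the three G ⇒ push push north north north north three the the the the three three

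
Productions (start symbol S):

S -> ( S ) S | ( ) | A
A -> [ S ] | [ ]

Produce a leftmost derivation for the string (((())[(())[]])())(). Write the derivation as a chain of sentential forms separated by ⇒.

S ⇒ (S)S ⇒ ((S)S)S ⇒ (((S)S)S)S ⇒ (((())S)S)S ⇒ (((())A)S)S ⇒ (((())[S])S)S ⇒ (((())[(S)S])S)S ⇒ (((())[(())S])S)S ⇒ (((())[(())A])S)S ⇒ (((())[(())[]])S)S ⇒ (((())[(())[]])())S ⇒ (((())[(())[]])())()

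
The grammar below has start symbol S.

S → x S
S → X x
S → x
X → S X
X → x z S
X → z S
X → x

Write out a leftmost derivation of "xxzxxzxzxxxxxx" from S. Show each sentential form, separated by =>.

S => xS => xXx => xxzSx => xxzxSx => xxzxXxx => xxzxxzSxx => xxzxxzXxxx => xxzxxzSXxxx => xxzxxzXxXxxx => xxzxxzxzSxXxxx => xxzxxzxzxxXxxx => xxzxxzxzxxxxxx

S => xS   [S → x S]
xS => xXx   [S → X x]
xXx => xxzSx   [X → x z S]
xxzSx => xxzxSx   [S → x S]
xxzxSx => xxzxXxx   [S → X x]
xxzxXxx => xxzxxzSxx   [X → x z S]
xxzxxzSxx => xxzxxzXxxx   [S → X x]
xxzxxzXxxx => xxzxxzSXxxx   [X → S X]
xxzxxzSXxxx => xxzxxzXxXxxx   [S → X x]
xxzxxzXxXxxx => xxzxxzxzSxXxxx   [X → x z S]
xxzxxzxzSxXxxx => xxzxxzxzxxXxxx   [S → x]
xxzxxzxzxxXxxx => xxzxxzxzxxxxxx   [X → x]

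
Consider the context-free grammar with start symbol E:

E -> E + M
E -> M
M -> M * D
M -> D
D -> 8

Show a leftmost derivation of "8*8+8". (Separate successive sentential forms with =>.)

E=>E+M=>M+M=>M*D+M=>D*D+M=>8*D+M=>8*8+M=>8*8+D=>8*8+8

E => E+M   [E -> E + M]
E+M => M+M   [E -> M]
M+M => M*D+M   [M -> M * D]
M*D+M => D*D+M   [M -> D]
D*D+M => 8*D+M   [D -> 8]
8*D+M => 8*8+M   [D -> 8]
8*8+M => 8*8+D   [M -> D]
8*8+D => 8*8+8   [D -> 8]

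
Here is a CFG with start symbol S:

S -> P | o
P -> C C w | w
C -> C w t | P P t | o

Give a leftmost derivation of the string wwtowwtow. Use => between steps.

S=>P=>CCw=>PPtCw=>CCwPtCw=>PPtCwPtCw=>wPtCwPtCw=>wwtCwPtCw=>wwtowPtCw=>wwtowwtCw=>wwtowwtow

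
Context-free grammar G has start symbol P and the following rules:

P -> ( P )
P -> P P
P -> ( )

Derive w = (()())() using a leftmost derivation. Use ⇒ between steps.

P ⇒ PP   [P -> P P]
PP ⇒ (P)P   [P -> ( P )]
(P)P ⇒ (PP)P   [P -> P P]
(PP)P ⇒ (()P)P   [P -> ( )]
(()P)P ⇒ (()())P   [P -> ( )]
(()())P ⇒ (()())()   [P -> ( )]

P ⇒ PP ⇒ (P)P ⇒ (PP)P ⇒ (()P)P ⇒ (()())P ⇒ (()())()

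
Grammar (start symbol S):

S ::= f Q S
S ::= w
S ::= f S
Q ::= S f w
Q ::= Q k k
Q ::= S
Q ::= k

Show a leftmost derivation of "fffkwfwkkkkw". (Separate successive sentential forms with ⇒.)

S ⇒ fS ⇒ ffQS ⇒ ffQkkS ⇒ ffQkkkkS ⇒ ffSfwkkkkS ⇒ fffQSfwkkkkS ⇒ fffkSfwkkkkS ⇒ fffkwfwkkkkS ⇒ fffkwfwkkkkw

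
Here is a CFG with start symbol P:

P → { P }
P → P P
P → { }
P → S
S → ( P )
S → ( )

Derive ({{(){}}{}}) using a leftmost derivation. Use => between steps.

P => S => (P) => ({P}) => ({PP}) => ({{P}P}) => ({{PP}P}) => ({{SP}P}) => ({{()P}P}) => ({{(){}}P}) => ({{(){}}{}})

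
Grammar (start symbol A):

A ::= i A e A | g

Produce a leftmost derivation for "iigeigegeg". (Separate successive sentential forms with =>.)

A=>iAeA=>iiAeAeA=>iigeAeA=>iigeiAeAeA=>iigeigeAeA=>iigeigegeA=>iigeigegeg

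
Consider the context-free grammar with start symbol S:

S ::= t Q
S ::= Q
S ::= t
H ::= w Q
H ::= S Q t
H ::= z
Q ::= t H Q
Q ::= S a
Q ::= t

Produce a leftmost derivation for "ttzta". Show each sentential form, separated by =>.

S => tQ   [S ::= t Q]
tQ => ttHQ   [Q ::= t H Q]
ttHQ => ttzQ   [H ::= z]
ttzQ => ttzSa   [Q ::= S a]
ttzSa => ttzQa   [S ::= Q]
ttzQa => ttzta   [Q ::= t]

S=>tQ=>ttHQ=>ttzQ=>ttzSa=>ttzQa=>ttzta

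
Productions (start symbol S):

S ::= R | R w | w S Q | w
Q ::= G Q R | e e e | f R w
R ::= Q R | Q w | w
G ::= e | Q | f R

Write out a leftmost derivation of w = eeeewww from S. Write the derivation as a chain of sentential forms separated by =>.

S=>Rw=>Qww=>GQRww=>eQRww=>eeeeRww=>eeeewww

S => Rw   [S ::= R w]
Rw => Qww   [R ::= Q w]
Qww => GQRww   [Q ::= G Q R]
GQRww => eQRww   [G ::= e]
eQRww => eeeeRww   [Q ::= e e e]
eeeeRww => eeeewww   [R ::= w]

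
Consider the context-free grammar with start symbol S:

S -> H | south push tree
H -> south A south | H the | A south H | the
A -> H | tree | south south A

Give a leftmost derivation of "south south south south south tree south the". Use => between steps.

S => H => H the => south A south the => south south south A south the => south south south south south A south the => south south south south south tree south the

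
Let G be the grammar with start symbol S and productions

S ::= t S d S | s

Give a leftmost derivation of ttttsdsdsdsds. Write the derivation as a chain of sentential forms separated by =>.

S => tSdS   [S ::= t S d S]
tSdS => ttSdSdS   [S ::= t S d S]
ttSdSdS => tttSdSdSdS   [S ::= t S d S]
tttSdSdSdS => ttttSdSdSdSdS   [S ::= t S d S]
ttttSdSdSdSdS => ttttsdSdSdSdS   [S ::= s]
ttttsdSdSdSdS => ttttsdsdSdSdS   [S ::= s]
ttttsdsdSdSdS => ttttsdsdsdSdS   [S ::= s]
ttttsdsdsdSdS => ttttsdsdsdsdS   [S ::= s]
ttttsdsdsdsdS => ttttsdsdsdsds   [S ::= s]

S=>tSdS=>ttSdSdS=>tttSdSdSdS=>ttttSdSdSdSdS=>ttttsdSdSdSdS=>ttttsdsdSdSdS=>ttttsdsdsdSdS=>ttttsdsdsdsdS=>ttttsdsdsdsds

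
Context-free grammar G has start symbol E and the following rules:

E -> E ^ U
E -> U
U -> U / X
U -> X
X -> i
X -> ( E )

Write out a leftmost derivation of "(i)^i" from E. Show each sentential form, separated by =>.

E => E^U   [E -> E ^ U]
E^U => U^U   [E -> U]
U^U => X^U   [U -> X]
X^U => (E)^U   [X -> ( E )]
(E)^U => (U)^U   [E -> U]
(U)^U => (X)^U   [U -> X]
(X)^U => (i)^U   [X -> i]
(i)^U => (i)^X   [U -> X]
(i)^X => (i)^i   [X -> i]

E => E^U => U^U => X^U => (E)^U => (U)^U => (X)^U => (i)^U => (i)^X => (i)^i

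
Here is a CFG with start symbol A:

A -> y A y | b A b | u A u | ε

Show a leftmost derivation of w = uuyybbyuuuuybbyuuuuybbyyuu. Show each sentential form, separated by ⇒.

A ⇒ uAu   [A -> u A u]
uAu ⇒ uuAuu   [A -> u A u]
uuAuu ⇒ uuyAyuu   [A -> y A y]
uuyAyuu ⇒ uuyyAyyuu   [A -> y A y]
uuyyAyyuu ⇒ uuyybAbyyuu   [A -> b A b]
uuyybAbyyuu ⇒ uuyybbAbbyyuu   [A -> b A b]
uuyybbAbbyyuu ⇒ uuyybbyAybbyyuu   [A -> y A y]
uuyybbyAybbyyuu ⇒ uuyybbyuAuybbyyuu   [A -> u A u]
uuyybbyuAuybbyyuu ⇒ uuyybbyuuAuuybbyyuu   [A -> u A u]
uuyybbyuuAuuybbyyuu ⇒ uuyybbyuuuAuuuybbyyuu   [A -> u A u]
uuyybbyuuuAuuuybbyyuu ⇒ uuyybbyuuuuAuuuuybbyyuu   [A -> u A u]
uuyybbyuuuuAuuuuybbyyuu ⇒ uuyybbyuuuuyAyuuuuybbyyuu   [A -> y A y]
uuyybbyuuuuyAyuuuuybbyyuu ⇒ uuyybbyuuuuybAbyuuuuybbyyuu   [A -> b A b]
uuyybbyuuuuybAbyuuuuybbyyuu ⇒ uuyybbyuuuuybbyuuuuybbyyuu   [A -> ε]

A ⇒ uAu ⇒ uuAuu ⇒ uuyAyuu ⇒ uuyyAyyuu ⇒ uuyybAbyyuu ⇒ uuyybbAbbyyuu ⇒ uuyybbyAybbyyuu ⇒ uuyybbyuAuybbyyuu ⇒ uuyybbyuuAuuybbyyuu ⇒ uuyybbyuuuAuuuybbyyuu ⇒ uuyybbyuuuuAuuuuybbyyuu ⇒ uuyybbyuuuuyAyuuuuybbyyuu ⇒ uuyybbyuuuuybAbyuuuuybbyyuu ⇒ uuyybbyuuuuybbyuuuuybbyyuu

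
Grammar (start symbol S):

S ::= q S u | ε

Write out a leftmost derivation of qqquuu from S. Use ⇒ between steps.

S ⇒ qSu   [S ::= q S u]
qSu ⇒ qqSuu   [S ::= q S u]
qqSuu ⇒ qqqSuuu   [S ::= q S u]
qqqSuuu ⇒ qqquuu   [S ::= ε]

S ⇒ qSu ⇒ qqSuu ⇒ qqqSuuu ⇒ qqquuu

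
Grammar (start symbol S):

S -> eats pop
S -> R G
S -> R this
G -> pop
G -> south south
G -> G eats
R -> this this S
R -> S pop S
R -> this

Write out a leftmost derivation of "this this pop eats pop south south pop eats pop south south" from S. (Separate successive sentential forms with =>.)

S => R G   [S -> R G]
R G => S pop S G   [R -> S pop S]
S pop S G => R G pop S G   [S -> R G]
R G pop S G => S pop S G pop S G   [R -> S pop S]
S pop S G pop S G => R this pop S G pop S G   [S -> R this]
R this pop S G pop S G => this this pop S G pop S G   [R -> this]
this this pop S G pop S G => this this pop eats pop G pop S G   [S -> eats pop]
this this pop eats pop G pop S G => this this pop eats pop south south pop S G   [G -> south south]
this this pop eats pop south south pop S G => this this pop eats pop south south pop eats pop G   [S -> eats pop]
this this pop eats pop south south pop eats pop G => this this pop eats pop south south pop eats pop south south   [G -> south south]

S => R G => S pop S G => R G pop S G => S pop S G pop S G => R this pop S G pop S G => this this pop S G pop S G => this this pop eats pop G pop S G => this this pop eats pop south south pop S G => this this pop eats pop south south pop eats pop G => this this pop eats pop south south pop eats pop south south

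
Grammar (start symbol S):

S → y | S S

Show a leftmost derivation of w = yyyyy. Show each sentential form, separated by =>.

S=>SS=>yS=>ySS=>ySSS=>ySSSS=>yySSS=>yyySS=>yyyyS=>yyyyy

S => SS   [S → S S]
SS => yS   [S → y]
yS => ySS   [S → S S]
ySS => ySSS   [S → S S]
ySSS => ySSSS   [S → S S]
ySSSS => yySSS   [S → y]
yySSS => yyySS   [S → y]
yyySS => yyyyS   [S → y]
yyyyS => yyyyy   [S → y]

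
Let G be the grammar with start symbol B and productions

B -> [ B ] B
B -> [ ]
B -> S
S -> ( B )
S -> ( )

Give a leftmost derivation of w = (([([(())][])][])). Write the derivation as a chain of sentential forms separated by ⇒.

B ⇒ S   [B -> S]
S ⇒ (B)   [S -> ( B )]
(B) ⇒ (S)   [B -> S]
(S) ⇒ ((B))   [S -> ( B )]
((B)) ⇒ (([B]B))   [B -> [ B ] B]
(([B]B)) ⇒ (([S]B))   [B -> S]
(([S]B)) ⇒ (([(B)]B))   [S -> ( B )]
(([(B)]B)) ⇒ (([([B]B)]B))   [B -> [ B ] B]
(([([B]B)]B)) ⇒ (([([S]B)]B))   [B -> S]
(([([S]B)]B)) ⇒ (([([(B)]B)]B))   [S -> ( B )]
(([([(B)]B)]B)) ⇒ (([([(S)]B)]B))   [B -> S]
(([([(S)]B)]B)) ⇒ (([([(())]B)]B))   [S -> ( )]
(([([(())]B)]B)) ⇒ (([([(())][])]B))   [B -> [ ]]
(([([(())][])]B)) ⇒ (([([(())][])][]))   [B -> [ ]]

B ⇒ S ⇒ (B) ⇒ (S) ⇒ ((B)) ⇒ (([B]B)) ⇒ (([S]B)) ⇒ (([(B)]B)) ⇒ (([([B]B)]B)) ⇒ (([([S]B)]B)) ⇒ (([([(B)]B)]B)) ⇒ (([([(S)]B)]B)) ⇒ (([([(())]B)]B)) ⇒ (([([(())][])]B)) ⇒ (([([(())][])][]))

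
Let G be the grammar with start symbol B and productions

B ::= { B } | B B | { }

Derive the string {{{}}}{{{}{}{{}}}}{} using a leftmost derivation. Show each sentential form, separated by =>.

B => BB   [B ::= B B]
BB => BBB   [B ::= B B]
BBB => {B}BB   [B ::= { B }]
{B}BB => {{B}}BB   [B ::= { B }]
{{B}}BB => {{{}}}BB   [B ::= { }]
{{{}}}BB => {{{}}}{B}B   [B ::= { B }]
{{{}}}{B}B => {{{}}}{{B}}B   [B ::= { B }]
{{{}}}{{B}}B => {{{}}}{{BB}}B   [B ::= B B]
{{{}}}{{BB}}B => {{{}}}{{BBB}}B   [B ::= B B]
{{{}}}{{BBB}}B => {{{}}}{{{}BB}}B   [B ::= { }]
{{{}}}{{{}BB}}B => {{{}}}{{{}{}B}}B   [B ::= { }]
{{{}}}{{{}{}B}}B => {{{}}}{{{}{}{B}}}B   [B ::= { B }]
{{{}}}{{{}{}{B}}}B => {{{}}}{{{}{}{{}}}}B   [B ::= { }]
{{{}}}{{{}{}{{}}}}B => {{{}}}{{{}{}{{}}}}{}   [B ::= { }]

B => BB => BBB => {B}BB => {{B}}BB => {{{}}}BB => {{{}}}{B}B => {{{}}}{{B}}B => {{{}}}{{BB}}B => {{{}}}{{BBB}}B => {{{}}}{{{}BB}}B => {{{}}}{{{}{}B}}B => {{{}}}{{{}{}{B}}}B => {{{}}}{{{}{}{{}}}}B => {{{}}}{{{}{}{{}}}}{}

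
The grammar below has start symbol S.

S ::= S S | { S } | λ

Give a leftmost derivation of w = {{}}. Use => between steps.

S => SS => SSS => SSSS => {S}SSS => {{S}}SSS => {{}}SSS => {{}}SS => {{}}S => {{}}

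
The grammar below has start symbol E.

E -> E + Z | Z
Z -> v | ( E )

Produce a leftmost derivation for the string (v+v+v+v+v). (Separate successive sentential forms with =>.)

E=>Z=>(E)=>(E+Z)=>(E+Z+Z)=>(E+Z+Z+Z)=>(E+Z+Z+Z+Z)=>(Z+Z+Z+Z+Z)=>(v+Z+Z+Z+Z)=>(v+v+Z+Z+Z)=>(v+v+v+Z+Z)=>(v+v+v+v+Z)=>(v+v+v+v+v)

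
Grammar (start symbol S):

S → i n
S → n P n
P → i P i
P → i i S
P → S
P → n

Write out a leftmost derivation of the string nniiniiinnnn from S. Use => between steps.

S => nPn   [S → n P n]
nPn => nSn   [P → S]
nSn => nnPnn   [S → n P n]
nnPnn => nniiSnn   [P → i i S]
nniiSnn => nniinPnnn   [S → n P n]
nniinPnnn => nniiniiSnnn   [P → i i S]
nniiniiSnnn => nniiniiinnnn   [S → i n]

S => nPn => nSn => nnPnn => nniiSnn => nniinPnnn => nniiniiSnnn => nniiniiinnnn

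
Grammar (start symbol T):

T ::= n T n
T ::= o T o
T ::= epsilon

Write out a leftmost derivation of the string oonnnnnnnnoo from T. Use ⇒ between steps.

T⇒oTo⇒ooToo⇒oonTnoo⇒oonnTnnoo⇒oonnnTnnnoo⇒oonnnnTnnnnoo⇒oonnnnnnnnoo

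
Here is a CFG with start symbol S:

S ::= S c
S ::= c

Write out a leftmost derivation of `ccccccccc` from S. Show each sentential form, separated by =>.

S => Sc   [S ::= S c]
Sc => Scc   [S ::= S c]
Scc => Sccc   [S ::= S c]
Sccc => Scccc   [S ::= S c]
Scccc => Sccccc   [S ::= S c]
Sccccc => Scccccc   [S ::= S c]
Scccccc => Sccccccc   [S ::= S c]
Sccccccc => Scccccccc   [S ::= S c]
Scccccccc => ccccccccc   [S ::= c]

S=>Sc=>Scc=>Sccc=>Scccc=>Sccccc=>Scccccc=>Sccccccc=>Scccccccc=>ccccccccc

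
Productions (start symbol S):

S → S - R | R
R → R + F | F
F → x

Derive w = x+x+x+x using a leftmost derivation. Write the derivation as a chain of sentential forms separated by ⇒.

S ⇒ R   [S → R]
R ⇒ R+F   [R → R + F]
R+F ⇒ R+F+F   [R → R + F]
R+F+F ⇒ R+F+F+F   [R → R + F]
R+F+F+F ⇒ F+F+F+F   [R → F]
F+F+F+F ⇒ x+F+F+F   [F → x]
x+F+F+F ⇒ x+x+F+F   [F → x]
x+x+F+F ⇒ x+x+x+F   [F → x]
x+x+x+F ⇒ x+x+x+x   [F → x]

S⇒R⇒R+F⇒R+F+F⇒R+F+F+F⇒F+F+F+F⇒x+F+F+F⇒x+x+F+F⇒x+x+x+F⇒x+x+x+x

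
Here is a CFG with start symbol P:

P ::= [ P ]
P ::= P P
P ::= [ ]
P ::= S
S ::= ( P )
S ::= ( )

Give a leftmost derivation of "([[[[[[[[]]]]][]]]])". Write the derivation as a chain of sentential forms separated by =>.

P => S   [P ::= S]
S => (P)   [S ::= ( P )]
(P) => ([P])   [P ::= [ P ]]
([P]) => ([[P]])   [P ::= [ P ]]
([[P]]) => ([[[P]]])   [P ::= [ P ]]
([[[P]]]) => ([[[PP]]])   [P ::= P P]
([[[PP]]]) => ([[[[P]P]]])   [P ::= [ P ]]
([[[[P]P]]]) => ([[[[[P]]P]]])   [P ::= [ P ]]
([[[[[P]]P]]]) => ([[[[[[P]]]P]]])   [P ::= [ P ]]
([[[[[[P]]]P]]]) => ([[[[[[[P]]]]P]]])   [P ::= [ P ]]
([[[[[[[P]]]]P]]]) => ([[[[[[[[]]]]]P]]])   [P ::= [ ]]
([[[[[[[[]]]]]P]]]) => ([[[[[[[[]]]]][]]]])   [P ::= [ ]]

P => S => (P) => ([P]) => ([[P]]) => ([[[P]]]) => ([[[PP]]]) => ([[[[P]P]]]) => ([[[[[P]]P]]]) => ([[[[[[P]]]P]]]) => ([[[[[[[P]]]]P]]]) => ([[[[[[[[]]]]]P]]]) => ([[[[[[[[]]]]][]]]])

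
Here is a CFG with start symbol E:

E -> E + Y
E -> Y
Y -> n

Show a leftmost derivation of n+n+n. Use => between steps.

E => E+Y   [E -> E + Y]
E+Y => E+Y+Y   [E -> E + Y]
E+Y+Y => Y+Y+Y   [E -> Y]
Y+Y+Y => n+Y+Y   [Y -> n]
n+Y+Y => n+n+Y   [Y -> n]
n+n+Y => n+n+n   [Y -> n]

E=>E+Y=>E+Y+Y=>Y+Y+Y=>n+Y+Y=>n+n+Y=>n+n+n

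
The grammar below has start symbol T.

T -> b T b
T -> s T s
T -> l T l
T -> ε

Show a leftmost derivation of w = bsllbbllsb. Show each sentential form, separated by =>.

T => bTb => bsTsb => bslTlsb => bsllTllsb => bsllbTbllsb => bsllbbllsb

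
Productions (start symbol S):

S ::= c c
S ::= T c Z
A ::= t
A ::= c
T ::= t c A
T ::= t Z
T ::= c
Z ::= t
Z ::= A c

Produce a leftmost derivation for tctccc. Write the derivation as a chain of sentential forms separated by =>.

S => TcZ   [S ::= T c Z]
TcZ => tcAcZ   [T ::= t c A]
tcAcZ => tctcZ   [A ::= t]
tctcZ => tctcAc   [Z ::= A c]
tctcAc => tctccc   [A ::= c]

S => TcZ => tcAcZ => tctcZ => tctcAc => tctccc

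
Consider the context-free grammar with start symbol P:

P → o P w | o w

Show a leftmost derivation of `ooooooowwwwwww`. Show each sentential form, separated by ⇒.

P⇒oPw⇒ooPww⇒oooPwww⇒ooooPwwww⇒oooooPwwwww⇒ooooooPwwwwww⇒ooooooowwwwwww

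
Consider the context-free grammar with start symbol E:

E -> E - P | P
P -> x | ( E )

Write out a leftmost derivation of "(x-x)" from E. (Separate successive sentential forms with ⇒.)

E ⇒ P   [E -> P]
P ⇒ (E)   [P -> ( E )]
(E) ⇒ (E-P)   [E -> E - P]
(E-P) ⇒ (P-P)   [E -> P]
(P-P) ⇒ (x-P)   [P -> x]
(x-P) ⇒ (x-x)   [P -> x]

E⇒P⇒(E)⇒(E-P)⇒(P-P)⇒(x-P)⇒(x-x)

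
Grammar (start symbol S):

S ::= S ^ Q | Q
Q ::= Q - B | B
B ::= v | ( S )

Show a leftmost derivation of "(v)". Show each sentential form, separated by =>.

S => Q   [S ::= Q]
Q => B   [Q ::= B]
B => (S)   [B ::= ( S )]
(S) => (Q)   [S ::= Q]
(Q) => (B)   [Q ::= B]
(B) => (v)   [B ::= v]

S=>Q=>B=>(S)=>(Q)=>(B)=>(v)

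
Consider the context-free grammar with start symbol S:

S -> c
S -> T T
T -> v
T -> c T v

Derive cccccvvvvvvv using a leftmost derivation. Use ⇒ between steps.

S ⇒ TT ⇒ cTvT ⇒ ccTvvT ⇒ cccTvvvT ⇒ ccccTvvvvT ⇒ cccccTvvvvvT ⇒ cccccvvvvvvT ⇒ cccccvvvvvvv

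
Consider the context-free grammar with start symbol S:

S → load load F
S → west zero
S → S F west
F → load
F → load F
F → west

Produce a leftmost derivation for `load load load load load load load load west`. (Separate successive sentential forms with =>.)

S => load load F   [S → load load F]
load load F => load load load F   [F → load F]
load load load F => load load load load F   [F → load F]
load load load load F => load load load load load F   [F → load F]
load load load load load F => load load load load load load F   [F → load F]
load load load load load load F => load load load load load load load F   [F → load F]
load load load load load load load F => load load load load load load load load F   [F → load F]
load load load load load load load load F => load load load load load load load load west   [F → west]

S => load load F => load load load F => load load load load F => load load load load load F => load load load load load load F => load load load load load load load F => load load load load load load load load F => load load load load load load load load west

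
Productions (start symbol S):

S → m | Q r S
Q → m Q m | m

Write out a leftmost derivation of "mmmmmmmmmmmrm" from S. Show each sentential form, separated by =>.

S => QrS => mQmrS => mmQmmrS => mmmQmmmrS => mmmmQmmmmrS => mmmmmQmmmmmrS => mmmmmmmmmmmrS => mmmmmmmmmmmrm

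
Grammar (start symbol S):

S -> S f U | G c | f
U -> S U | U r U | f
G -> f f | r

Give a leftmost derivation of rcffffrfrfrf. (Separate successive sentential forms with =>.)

S => SfU   [S -> S f U]
SfU => GcfU   [S -> G c]
GcfU => rcfU   [G -> r]
rcfU => rcfUrU   [U -> U r U]
rcfUrU => rcfUrUrU   [U -> U r U]
rcfUrUrU => rcfSUrUrU   [U -> S U]
rcfSUrUrU => rcffUrUrU   [S -> f]
rcffUrUrU => rcffUrUrUrU   [U -> U r U]
rcffUrUrUrU => rcffSUrUrUrU   [U -> S U]
rcffSUrUrUrU => rcfffUrUrUrU   [S -> f]
rcfffUrUrUrU => rcffffrUrUrU   [U -> f]
rcffffrUrUrU => rcffffrfrUrU   [U -> f]
rcffffrfrUrU => rcffffrfrfrU   [U -> f]
rcffffrfrfrU => rcffffrfrfrf   [U -> f]

S=>SfU=>GcfU=>rcfU=>rcfUrU=>rcfUrUrU=>rcfSUrUrU=>rcffUrUrU=>rcffUrUrUrU=>rcffSUrUrUrU=>rcfffUrUrUrU=>rcffffrUrUrU=>rcffffrfrUrU=>rcffffrfrfrU=>rcffffrfrfrf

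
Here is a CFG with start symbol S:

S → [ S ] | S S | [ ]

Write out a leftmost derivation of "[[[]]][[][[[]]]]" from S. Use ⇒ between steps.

S ⇒ SS ⇒ [S]S ⇒ [[S]]S ⇒ [[[]]]S ⇒ [[[]]][S] ⇒ [[[]]][SS] ⇒ [[[]]][[]S] ⇒ [[[]]][[][S]] ⇒ [[[]]][[][[S]]] ⇒ [[[]]][[][[[]]]]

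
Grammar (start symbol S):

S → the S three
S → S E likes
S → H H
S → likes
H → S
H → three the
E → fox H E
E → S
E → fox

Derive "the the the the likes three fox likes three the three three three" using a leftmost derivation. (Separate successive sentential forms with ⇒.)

S ⇒ the S three   [S → the S three]
the S three ⇒ the the S three three   [S → the S three]
the the S three three ⇒ the the the S three three three   [S → the S three]
the the the S three three three ⇒ the the the H H three three three   [S → H H]
the the the H H three three three ⇒ the the the S H three three three   [H → S]
the the the S H three three three ⇒ the the the S E likes H three three three   [S → S E likes]
the the the S E likes H three three three ⇒ the the the the S three E likes H three three three   [S → the S three]
the the the the S three E likes H three three three ⇒ the the the the likes three E likes H three three three   [S → likes]
the the the the likes three E likes H three three three ⇒ the the the the likes three fox likes H three three three   [E → fox]
the the the the likes three fox likes H three three three ⇒ the the the the likes three fox likes three the three three three   [H → three the]

S ⇒ the S three ⇒ the the S three three ⇒ the the the S three three three ⇒ the the the H H three three three ⇒ the the the S H three three three ⇒ the the the S E likes H three three three ⇒ the the the the S three E likes H three three three ⇒ the the the the likes three E likes H three three three ⇒ the the the the likes three fox likes H three three three ⇒ the the the the likes three fox likes three the three three three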